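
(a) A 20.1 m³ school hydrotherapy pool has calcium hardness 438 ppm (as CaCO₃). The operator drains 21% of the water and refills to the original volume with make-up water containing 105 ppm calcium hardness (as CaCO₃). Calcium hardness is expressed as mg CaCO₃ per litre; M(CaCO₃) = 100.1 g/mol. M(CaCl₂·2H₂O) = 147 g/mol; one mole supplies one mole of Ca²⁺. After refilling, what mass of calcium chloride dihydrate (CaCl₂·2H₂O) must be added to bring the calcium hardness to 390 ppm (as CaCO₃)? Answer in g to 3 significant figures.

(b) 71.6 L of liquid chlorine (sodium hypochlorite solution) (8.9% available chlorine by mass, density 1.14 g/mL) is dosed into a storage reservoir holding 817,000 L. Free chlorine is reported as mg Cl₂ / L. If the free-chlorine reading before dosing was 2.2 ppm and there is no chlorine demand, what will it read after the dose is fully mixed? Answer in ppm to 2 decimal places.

(a) Volume: 20.1 m³ = 20,100 L.
(a) After draining 21% and refilling: 438 × 0.79 + 105 × 0.21 = 368.07 ppm.
(a) Deficit to target: 390 − 368.07 = 21.93 mg/L.
(a) As CaCO₃: 21.93 mg/L × 20,100 L = 440.8 g; ÷ 100.1 = 4.404 mol Ca²⁺.
(a) Mass: 4.404 × 147 = 647.3 g.

(b) Mass of solution: 71.6 L × 1000 mL/L × 1.14 g/mL = 81,620 g.
(b) Available chlorine delivered: 81,620 g × 0.089 = 7265 g as Cl₂.
(b) Concentration rise: 7265 g / 817,000 L = 8.892 mg/L = 8.89 ppm.
(b) Final FC: 2.2 + 8.89 = 11.09 ppm.

(a) 647 g; (b) 11.09 ppm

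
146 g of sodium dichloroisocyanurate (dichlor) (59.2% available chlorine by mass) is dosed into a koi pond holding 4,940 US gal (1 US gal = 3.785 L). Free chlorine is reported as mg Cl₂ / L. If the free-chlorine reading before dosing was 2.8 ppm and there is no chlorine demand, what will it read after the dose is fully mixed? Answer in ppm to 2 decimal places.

7.42 ppm

Volume: 4,940 US gal × 3.785 L/gal = 18,698 L.
Available chlorine delivered: 146 g × 0.592 = 86.43 g as Cl₂.
Concentration rise: 86.43 g / 18,698 L = 4.623 mg/L = 4.62 ppm.
Final FC: 2.8 + 4.62 = 7.42 ppm.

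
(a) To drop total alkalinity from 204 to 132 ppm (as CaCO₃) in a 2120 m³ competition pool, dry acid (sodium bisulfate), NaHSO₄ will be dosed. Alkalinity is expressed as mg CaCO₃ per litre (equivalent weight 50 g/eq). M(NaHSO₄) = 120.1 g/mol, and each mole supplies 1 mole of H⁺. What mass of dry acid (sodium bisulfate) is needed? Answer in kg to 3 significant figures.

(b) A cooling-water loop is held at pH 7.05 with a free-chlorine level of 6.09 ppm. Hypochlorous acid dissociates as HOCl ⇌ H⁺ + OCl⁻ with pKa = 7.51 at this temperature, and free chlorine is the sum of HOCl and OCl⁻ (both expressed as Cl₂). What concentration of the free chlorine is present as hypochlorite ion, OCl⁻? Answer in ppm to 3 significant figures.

(a) Volume: 2120 m³ = 2,120,000 L.
(a) Alkalinity to neutralize: (204 − 132) = 72 mg/L as CaCO₃ × 2,120,000 L = 152,600 g as CaCO₃.
(a) Equivalents of H⁺ required: 152,600 ÷ 50 g/eq = 3053 eq = 3053 mol NaHSO₄.
(a) Mass of NaHSO₄: 3053 × 120.1 = 366,600 g.

(b) [OCl⁻]/[HOCl] = 10^(pH − pKa) = 10^(7.05 − 7.51) = 10^-0.46 = 0.3467.
(b) Fraction as HOCl = 1 / (1 + 0.3467) = 0.7425.
(b) OCl⁻ = (1 − 0.7425) × 6.09 ppm = 1.568 ppm.

(a) 367 kg; (b) 1.57 ppm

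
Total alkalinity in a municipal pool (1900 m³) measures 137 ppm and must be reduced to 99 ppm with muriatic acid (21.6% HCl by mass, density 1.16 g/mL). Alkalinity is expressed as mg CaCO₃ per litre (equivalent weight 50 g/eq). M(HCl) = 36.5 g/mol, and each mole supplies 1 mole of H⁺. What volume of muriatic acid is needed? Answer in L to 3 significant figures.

Volume: 1900 m³ = 1,900,000 L.
Alkalinity to neutralize: (137 − 99) = 38 mg/L as CaCO₃ × 1,900,000 L = 72,200 g as CaCO₃.
Equivalents of H⁺ required: 72,200 ÷ 50 g/eq = 1444 eq = 1444 mol HCl.
Mass of HCl: 1444 × 36.5 = 52,710 g.
Mass of 21.6% solution: 52,710 / 0.216 = 244,000 g.
Volume: 244,000 g ÷ 1.16 g/mL = 210,400 mL.

210 L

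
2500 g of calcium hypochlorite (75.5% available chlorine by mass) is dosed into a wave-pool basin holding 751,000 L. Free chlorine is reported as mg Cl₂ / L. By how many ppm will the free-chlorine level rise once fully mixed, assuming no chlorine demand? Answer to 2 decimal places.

2.51 ppm

Available chlorine delivered: 2500 g × 0.755 = 1888 g as Cl₂.
Concentration rise: 1888 g / 751,000 L = 2.513 mg/L = 2.51 ppm.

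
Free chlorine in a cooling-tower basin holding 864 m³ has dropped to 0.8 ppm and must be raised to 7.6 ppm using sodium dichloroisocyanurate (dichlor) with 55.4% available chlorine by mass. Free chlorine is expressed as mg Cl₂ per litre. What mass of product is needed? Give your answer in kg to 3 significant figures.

Volume: 864 m³ = 864,000 L.
Chlorine deficit: 7.6 − 0.8 = 6.8 ppm = 6.8 mg/L as Cl₂.
Cl₂ equivalent needed: 6.8 mg/L × 864,000 L = 5,875,000 mg = 5875 g.
Product at 55.4% available chlorine: 5875 / 0.554 = 10,610 g.

10.6 kg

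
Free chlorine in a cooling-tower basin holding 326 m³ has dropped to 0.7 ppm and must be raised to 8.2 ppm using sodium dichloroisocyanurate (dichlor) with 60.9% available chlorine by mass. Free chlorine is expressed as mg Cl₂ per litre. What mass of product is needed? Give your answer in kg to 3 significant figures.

4.01 kg

Volume: 326 m³ = 326,000 L.
Chlorine deficit: 8.2 − 0.7 = 7.5 ppm = 7.5 mg/L as Cl₂.
Cl₂ equivalent needed: 7.5 mg/L × 326,000 L = 2,445,000 mg = 2445 g.
Product at 60.9% available chlorine: 2445 / 0.609 = 4015 g.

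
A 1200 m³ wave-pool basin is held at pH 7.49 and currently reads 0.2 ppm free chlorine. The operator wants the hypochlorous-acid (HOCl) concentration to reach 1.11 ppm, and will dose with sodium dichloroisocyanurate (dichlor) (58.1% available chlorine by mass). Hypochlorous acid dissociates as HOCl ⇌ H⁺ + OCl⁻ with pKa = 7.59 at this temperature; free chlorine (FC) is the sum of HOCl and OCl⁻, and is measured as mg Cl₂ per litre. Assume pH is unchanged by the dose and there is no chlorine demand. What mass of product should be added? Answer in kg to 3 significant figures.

Volume: 1200 m³ = 1,200,000 L.
[OCl⁻]/[HOCl] = 10^(pH − pKa) = 10^(7.49 − 7.59) = 0.7943; fraction as HOCl = 1/(1 + 0.7943) = 0.5573.
Free chlorine required for 1.11 ppm HOCl: 1.11 / 0.5573 = 1.992 ppm.
FC to add: 1.992 − 0.2 = 1.792 mg/L as Cl₂.
Cl₂ equivalent: 1.792 mg/L × 1,200,000 L = 2150 g.
Product at 58.1% available Cl: 2150 / 0.581 = 3701 g.

3.70 kg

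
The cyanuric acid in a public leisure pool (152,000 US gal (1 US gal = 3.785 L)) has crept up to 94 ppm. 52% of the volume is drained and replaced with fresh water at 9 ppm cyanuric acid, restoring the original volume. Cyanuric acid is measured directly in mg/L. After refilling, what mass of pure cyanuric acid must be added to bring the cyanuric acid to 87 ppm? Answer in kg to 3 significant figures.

Volume: 152,000 US gal × 3.785 L/gal = 575,320 L.
After draining 52% and refilling: 94 × 0.48 + 9 × 0.52 = 49.8 ppm.
Deficit to target: 87 − 49.8 = 37.2 mg/L.
Mass: 37.2 mg/L × 575,320 L = 21,400 g cyanuric acid.

21.4 kg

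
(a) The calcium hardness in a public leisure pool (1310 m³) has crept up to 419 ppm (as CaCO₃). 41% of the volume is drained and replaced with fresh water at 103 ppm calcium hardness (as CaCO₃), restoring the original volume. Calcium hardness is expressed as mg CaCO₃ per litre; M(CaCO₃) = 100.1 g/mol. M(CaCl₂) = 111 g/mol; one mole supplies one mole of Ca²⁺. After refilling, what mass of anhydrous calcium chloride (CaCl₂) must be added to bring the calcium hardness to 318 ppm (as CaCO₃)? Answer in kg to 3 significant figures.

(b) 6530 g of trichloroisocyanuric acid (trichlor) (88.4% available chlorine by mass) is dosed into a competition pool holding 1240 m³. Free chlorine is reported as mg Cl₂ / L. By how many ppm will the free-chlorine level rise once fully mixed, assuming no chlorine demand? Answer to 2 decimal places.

(a) Volume: 1310 m³ = 1,310,000 L.
(a) After draining 41% and refilling: 419 × 0.59 + 103 × 0.41 = 289.44 ppm.
(a) Deficit to target: 318 − 289.44 = 28.56 mg/L.
(a) As CaCO₃: 28.56 mg/L × 1,310,000 L = 37,410 g; ÷ 100.1 = 373.8 mol Ca²⁺.
(a) Mass: 373.8 × 111 = 41,490 g.

(b) Volume: 1240 m³ = 1,240,000 L.
(b) Available chlorine delivered: 6530 g × 0.884 = 5773 g as Cl₂.
(b) Concentration rise: 5773 g / 1,240,000 L = 4.655 mg/L = 4.66 ppm.

(a) 41.5 kg; (b) 4.66 ppm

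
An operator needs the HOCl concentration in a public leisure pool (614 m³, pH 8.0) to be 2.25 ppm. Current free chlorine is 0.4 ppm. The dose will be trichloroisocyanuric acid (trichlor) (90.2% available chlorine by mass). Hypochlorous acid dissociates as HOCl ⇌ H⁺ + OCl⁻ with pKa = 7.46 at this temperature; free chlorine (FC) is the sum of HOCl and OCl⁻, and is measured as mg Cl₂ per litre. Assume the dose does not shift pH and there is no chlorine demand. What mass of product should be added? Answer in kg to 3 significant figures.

6.57 kg

Volume: 614 m³ = 614,000 L.
[OCl⁻]/[HOCl] = 10^(pH − pKa) = 10^(8.0 − 7.46) = 3.467; fraction as HOCl = 1/(1 + 3.467) = 0.2238.
Free chlorine required for 2.25 ppm HOCl: 2.25 / 0.2238 = 10.05 ppm.
FC to add: 10.05 − 0.4 = 9.652 mg/L as Cl₂.
Cl₂ equivalent: 9.652 mg/L × 614,000 L = 5926 g.
Product at 90.2% available Cl: 5926 / 0.902 = 6570 g.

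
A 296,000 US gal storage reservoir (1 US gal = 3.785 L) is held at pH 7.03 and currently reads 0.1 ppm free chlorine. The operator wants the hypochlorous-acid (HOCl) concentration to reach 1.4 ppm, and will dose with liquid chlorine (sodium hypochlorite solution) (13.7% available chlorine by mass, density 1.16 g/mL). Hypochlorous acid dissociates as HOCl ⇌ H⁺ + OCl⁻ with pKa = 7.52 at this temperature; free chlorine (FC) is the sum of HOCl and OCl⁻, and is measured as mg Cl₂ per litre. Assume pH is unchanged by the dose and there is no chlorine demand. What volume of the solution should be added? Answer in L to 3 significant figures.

12.4 L

Volume: 296,000 US gal × 3.785 L/gal = 1,120,360 L.
[OCl⁻]/[HOCl] = 10^(pH − pKa) = 10^(7.03 − 7.52) = 0.3236; fraction as HOCl = 1/(1 + 0.3236) = 0.7555.
Free chlorine required for 1.4 ppm HOCl: 1.4 / 0.7555 = 1.853 ppm.
FC to add: 1.853 − 0.1 = 1.753 mg/L as Cl₂.
Cl₂ equivalent: 1.753 mg/L × 1,120,360 L = 1964 g.
Product at 13.7% available Cl: 1964 / 0.137 = 14,340 g.
Volume: 14,340 g ÷ 1.16 g/mL = 12,360 mL.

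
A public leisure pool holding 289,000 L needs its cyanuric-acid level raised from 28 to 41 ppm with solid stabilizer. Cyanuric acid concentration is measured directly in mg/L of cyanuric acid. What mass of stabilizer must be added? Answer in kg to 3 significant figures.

CYA to add: (41 − 28) = 13 mg/L × 289,000 L = 3757 g cyanuric acid.

3.76 kg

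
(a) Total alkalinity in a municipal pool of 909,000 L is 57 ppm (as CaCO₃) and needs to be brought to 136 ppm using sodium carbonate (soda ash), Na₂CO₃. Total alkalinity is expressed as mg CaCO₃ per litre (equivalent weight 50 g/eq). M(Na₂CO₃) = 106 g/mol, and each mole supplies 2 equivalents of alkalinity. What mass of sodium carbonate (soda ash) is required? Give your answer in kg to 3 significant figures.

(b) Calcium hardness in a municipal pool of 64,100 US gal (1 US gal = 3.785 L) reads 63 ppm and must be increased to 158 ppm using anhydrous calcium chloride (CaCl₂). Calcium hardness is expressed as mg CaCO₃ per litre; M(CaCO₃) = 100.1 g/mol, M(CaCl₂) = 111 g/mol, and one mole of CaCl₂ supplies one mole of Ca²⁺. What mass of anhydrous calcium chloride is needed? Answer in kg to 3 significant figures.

(a) 76.1 kg; (b) 25.6 kg

(a) Alkalinity to add: (136 − 57) = 79 mg/L as CaCO₃ × 909,000 L = 71,810 g as CaCO₃.
(a) Equivalents: 71,810 g ÷ 50 g/eq = 1436 eq.
(a) Each mole of Na₂CO₃ supplies 2 eq, so 1436 / 2 = 718.1 mol.
(a) Mass: 718.1 mol × 106 g/mol = 76,120 g.

(b) Volume: 64,100 US gal × 3.785 L/gal = 242,618 L.
(b) Hardness to add: (158 − 63) = 95 mg/L as CaCO₃ × 242,618 L = 23,050 g as CaCO₃.
(b) Moles of Ca²⁺ (1 mol Ca²⁺ ≡ 1 mol CaCO₃): 23,050 / 100.1 g/mol = 230.3 mol.
(b) Mass of CaCl₂: 230.3 × 111 = 25,560 g.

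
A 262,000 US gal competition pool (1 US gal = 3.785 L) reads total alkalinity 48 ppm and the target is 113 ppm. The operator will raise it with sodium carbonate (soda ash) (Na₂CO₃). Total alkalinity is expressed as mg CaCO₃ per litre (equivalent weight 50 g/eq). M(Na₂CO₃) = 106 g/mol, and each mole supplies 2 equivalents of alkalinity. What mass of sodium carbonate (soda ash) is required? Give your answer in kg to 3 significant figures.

Volume: 262,000 US gal × 3.785 L/gal = 991,670 L.
Alkalinity to add: (113 − 48) = 65 mg/L as CaCO₃ × 991,670 L = 64,460 g as CaCO₃.
Equivalents: 64,460 g ÷ 50 g/eq = 1289 eq.
Each mole of Na₂CO₃ supplies 2 eq, so 1289 / 2 = 644.6 mol.
Mass: 644.6 mol × 106 g/mol = 68,330 g.

68.3 kg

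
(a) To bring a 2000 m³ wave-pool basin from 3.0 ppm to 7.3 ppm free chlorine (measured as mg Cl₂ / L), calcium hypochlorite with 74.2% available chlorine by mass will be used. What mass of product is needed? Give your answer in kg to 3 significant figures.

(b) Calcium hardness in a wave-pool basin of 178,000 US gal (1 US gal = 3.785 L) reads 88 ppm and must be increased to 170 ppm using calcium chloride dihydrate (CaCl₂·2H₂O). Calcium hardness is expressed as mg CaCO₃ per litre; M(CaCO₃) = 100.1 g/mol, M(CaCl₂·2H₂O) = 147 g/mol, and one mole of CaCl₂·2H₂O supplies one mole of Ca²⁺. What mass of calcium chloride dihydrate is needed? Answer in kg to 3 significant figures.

(a) 11.6 kg; (b) 81.1 kg

(a) Volume: 2000 m³ = 2,000,000 L.
(a) Chlorine deficit: 7.3 − 3.0 = 4.3 ppm = 4.3 mg/L as Cl₂.
(a) Cl₂ equivalent needed: 4.3 mg/L × 2,000,000 L = 8,600,000 mg = 8600 g.
(a) Product at 74.2% available chlorine: 8600 / 0.742 = 11,590 g.

(b) Volume: 178,000 US gal × 3.785 L/gal = 673,730 L.
(b) Hardness to add: (170 − 88) = 82 mg/L as CaCO₃ × 673,730 L = 55,250 g as CaCO₃.
(b) Moles of Ca²⁺ (1 mol Ca²⁺ ≡ 1 mol CaCO₃): 55,250 / 100.1 g/mol = 551.9 mol.
(b) Mass of CaCl₂·2H₂O: 551.9 × 147 = 81,130 g.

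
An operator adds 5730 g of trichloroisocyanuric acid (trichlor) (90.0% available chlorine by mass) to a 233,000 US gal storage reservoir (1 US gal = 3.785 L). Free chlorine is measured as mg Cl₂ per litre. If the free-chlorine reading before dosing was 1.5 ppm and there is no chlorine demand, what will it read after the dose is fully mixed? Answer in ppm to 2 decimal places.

Volume: 233,000 US gal × 3.785 L/gal = 881,905 L.
Available chlorine delivered: 5730 g × 0.9 = 5157 g as Cl₂.
Concentration rise: 5157 g / 881,905 L = 5.848 mg/L = 5.85 ppm.
Final FC: 1.5 + 5.85 = 7.35 ppm.

7.35 ppm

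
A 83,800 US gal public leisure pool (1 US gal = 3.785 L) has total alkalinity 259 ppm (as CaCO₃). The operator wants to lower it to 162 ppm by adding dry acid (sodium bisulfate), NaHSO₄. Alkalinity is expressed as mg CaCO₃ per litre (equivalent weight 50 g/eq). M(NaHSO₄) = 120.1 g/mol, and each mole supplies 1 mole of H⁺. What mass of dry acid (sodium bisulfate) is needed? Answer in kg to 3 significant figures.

73.9 kg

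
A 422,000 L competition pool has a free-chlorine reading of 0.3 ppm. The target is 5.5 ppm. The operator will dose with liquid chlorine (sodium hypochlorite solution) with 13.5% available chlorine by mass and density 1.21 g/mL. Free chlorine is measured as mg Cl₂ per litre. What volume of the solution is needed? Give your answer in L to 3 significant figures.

Chlorine deficit: 5.5 − 0.3 = 5.2 ppm = 5.2 mg/L as Cl₂.
Cl₂ equivalent needed: 5.2 mg/L × 422,000 L = 2,194,000 mg = 2194 g.
Product at 13.5% available chlorine: 2194 / 0.135 = 16,250 g.
Volume at density 1.21 g/mL: 16,250 g ÷ 1.21 g/mL = 13,430 mL.

13.4 L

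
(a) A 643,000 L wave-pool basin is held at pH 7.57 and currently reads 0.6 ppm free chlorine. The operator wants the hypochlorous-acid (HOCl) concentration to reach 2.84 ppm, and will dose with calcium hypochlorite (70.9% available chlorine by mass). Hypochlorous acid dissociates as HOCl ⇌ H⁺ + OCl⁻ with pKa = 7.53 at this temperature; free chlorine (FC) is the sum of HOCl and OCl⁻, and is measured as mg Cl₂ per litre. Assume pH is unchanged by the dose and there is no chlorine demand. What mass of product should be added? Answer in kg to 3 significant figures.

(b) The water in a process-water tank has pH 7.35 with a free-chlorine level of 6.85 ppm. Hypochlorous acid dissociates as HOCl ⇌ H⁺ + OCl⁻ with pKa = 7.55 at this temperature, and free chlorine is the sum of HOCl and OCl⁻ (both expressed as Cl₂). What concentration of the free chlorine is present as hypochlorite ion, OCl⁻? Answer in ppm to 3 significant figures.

(a) 4.86 kg; (b) 2.65 ppm

(a) [OCl⁻]/[HOCl] = 10^(pH − pKa) = 10^(7.57 − 7.53) = 1.096; fraction as HOCl = 1/(1 + 1.096) = 0.477.
(a) Free chlorine required for 2.84 ppm HOCl: 2.84 / 0.477 = 5.954 ppm.
(a) FC to add: 5.954 − 0.6 = 5.354 mg/L as Cl₂.
(a) Cl₂ equivalent: 5.354 mg/L × 643,000 L = 3443 g.
(a) Product at 70.9% available Cl: 3443 / 0.709 = 4856 g.

(b) [OCl⁻]/[HOCl] = 10^(pH − pKa) = 10^(7.35 − 7.55) = 10^-0.20 = 0.631.
(b) Fraction as HOCl = 1 / (1 + 0.631) = 0.6131.
(b) OCl⁻ = (1 − 0.6131) × 6.85 ppm = 2.65 ppm.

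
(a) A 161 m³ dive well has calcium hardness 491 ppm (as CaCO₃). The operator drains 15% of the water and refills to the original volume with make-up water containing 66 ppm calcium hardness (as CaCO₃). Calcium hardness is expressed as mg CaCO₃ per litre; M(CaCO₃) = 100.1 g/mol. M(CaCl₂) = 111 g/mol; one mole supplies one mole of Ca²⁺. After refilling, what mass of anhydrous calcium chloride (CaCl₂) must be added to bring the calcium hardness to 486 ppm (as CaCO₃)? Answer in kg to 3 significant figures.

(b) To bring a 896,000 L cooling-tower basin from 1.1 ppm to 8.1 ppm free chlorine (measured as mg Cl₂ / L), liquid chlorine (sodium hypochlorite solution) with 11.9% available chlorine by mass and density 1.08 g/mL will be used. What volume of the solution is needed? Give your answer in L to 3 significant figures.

(a) 10.5 kg; (b) 48.8 L

(a) Volume: 161 m³ = 161,000 L.
(a) After draining 15% and refilling: 491 × 0.85 + 66 × 0.15 = 427.25 ppm.
(a) Deficit to target: 486 − 427.25 = 58.75 mg/L.
(a) As CaCO₃: 58.75 mg/L × 161,000 L = 9459 g; ÷ 100.1 = 94.49 mol Ca²⁺.
(a) Mass: 94.49 × 111 = 10,490 g.

(b) Chlorine deficit: 8.1 − 1.1 = 7 ppm = 7 mg/L as Cl₂.
(b) Cl₂ equivalent needed: 7 mg/L × 896,000 L = 6,272,000 mg = 6272 g.
(b) Product at 11.9% available chlorine: 6272 / 0.119 = 52,710 g.
(b) Volume at density 1.08 g/mL: 52,710 g ÷ 1.08 g/mL = 48,800 mL.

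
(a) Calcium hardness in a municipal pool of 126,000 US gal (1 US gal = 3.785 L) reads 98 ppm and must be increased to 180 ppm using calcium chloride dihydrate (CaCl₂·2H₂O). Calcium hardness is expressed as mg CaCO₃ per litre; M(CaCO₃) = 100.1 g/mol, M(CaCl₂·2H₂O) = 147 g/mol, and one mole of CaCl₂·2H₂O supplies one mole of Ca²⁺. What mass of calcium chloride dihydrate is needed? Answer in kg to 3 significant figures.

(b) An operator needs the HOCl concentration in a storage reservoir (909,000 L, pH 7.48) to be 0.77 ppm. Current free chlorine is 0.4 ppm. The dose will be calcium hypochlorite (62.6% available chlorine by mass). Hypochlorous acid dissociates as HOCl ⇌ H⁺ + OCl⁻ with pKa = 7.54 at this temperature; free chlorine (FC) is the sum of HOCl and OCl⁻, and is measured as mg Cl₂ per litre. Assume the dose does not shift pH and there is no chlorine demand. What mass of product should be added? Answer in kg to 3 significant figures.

(a) 57.4 kg; (b) 1.51 kg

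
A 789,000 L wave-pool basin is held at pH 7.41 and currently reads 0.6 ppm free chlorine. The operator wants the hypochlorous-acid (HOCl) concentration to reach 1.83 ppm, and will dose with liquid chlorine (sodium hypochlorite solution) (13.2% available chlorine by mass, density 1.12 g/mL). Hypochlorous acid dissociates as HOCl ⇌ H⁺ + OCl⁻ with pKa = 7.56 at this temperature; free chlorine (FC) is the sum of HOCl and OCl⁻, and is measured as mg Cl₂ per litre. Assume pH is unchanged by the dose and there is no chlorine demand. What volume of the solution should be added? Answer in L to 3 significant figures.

13.5 L

[OCl⁻]/[HOCl] = 10^(pH − pKa) = 10^(7.41 − 7.56) = 0.7079; fraction as HOCl = 1/(1 + 0.7079) = 0.5855.
Free chlorine required for 1.83 ppm HOCl: 1.83 / 0.5855 = 3.126 ppm.
FC to add: 3.126 − 0.6 = 2.526 mg/L as Cl₂.
Cl₂ equivalent: 2.526 mg/L × 789,000 L = 1993 g.
Product at 13.2% available Cl: 1993 / 0.132 = 15,100 g.
Volume: 15,100 g ÷ 1.12 g/mL = 13,480 mL.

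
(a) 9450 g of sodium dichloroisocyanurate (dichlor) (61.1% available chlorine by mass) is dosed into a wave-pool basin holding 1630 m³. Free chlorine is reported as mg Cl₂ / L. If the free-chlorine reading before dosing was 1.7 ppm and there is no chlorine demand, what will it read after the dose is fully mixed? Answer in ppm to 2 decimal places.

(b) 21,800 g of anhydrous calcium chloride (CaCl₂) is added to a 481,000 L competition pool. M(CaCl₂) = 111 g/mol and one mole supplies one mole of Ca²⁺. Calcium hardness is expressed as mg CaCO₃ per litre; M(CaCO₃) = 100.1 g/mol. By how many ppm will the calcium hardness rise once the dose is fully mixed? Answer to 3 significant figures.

(a) Volume: 1630 m³ = 1,630,000 L.
(a) Available chlorine delivered: 9450 g × 0.611 = 5774 g as Cl₂.
(a) Concentration rise: 5774 g / 1,630,000 L = 3.542 mg/L = 3.54 ppm.
(a) Final FC: 1.7 + 3.54 = 5.24 ppm.

(b) Moles of Ca²⁺: 21,800 g ÷ 111 g/mol = 196.4 mol.
(b) As CaCO₃: 196.4 mol × 100.1 g/mol = 19,660 g.
(b) Rise: 19,660 g / 481,000 L × 1000 = 40.87 mg/L.

(a) 5.24 ppm; (b) 40.9 ppm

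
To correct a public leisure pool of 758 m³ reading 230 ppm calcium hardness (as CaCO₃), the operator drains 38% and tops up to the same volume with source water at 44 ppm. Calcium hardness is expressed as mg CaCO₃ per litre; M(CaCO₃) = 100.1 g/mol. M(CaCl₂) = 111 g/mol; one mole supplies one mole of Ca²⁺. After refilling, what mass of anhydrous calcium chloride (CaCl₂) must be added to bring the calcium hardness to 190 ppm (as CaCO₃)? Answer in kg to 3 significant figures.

25.8 kg

Volume: 758 m³ = 758,000 L.
After draining 38% and refilling: 230 × 0.62 + 44 × 0.38 = 159.32 ppm.
Deficit to target: 190 − 159.32 = 30.68 mg/L.
As CaCO₃: 30.68 mg/L × 758,000 L = 23,260 g; ÷ 100.1 = 232.3 mol Ca²⁺.
Mass: 232.3 × 111 = 25,790 g.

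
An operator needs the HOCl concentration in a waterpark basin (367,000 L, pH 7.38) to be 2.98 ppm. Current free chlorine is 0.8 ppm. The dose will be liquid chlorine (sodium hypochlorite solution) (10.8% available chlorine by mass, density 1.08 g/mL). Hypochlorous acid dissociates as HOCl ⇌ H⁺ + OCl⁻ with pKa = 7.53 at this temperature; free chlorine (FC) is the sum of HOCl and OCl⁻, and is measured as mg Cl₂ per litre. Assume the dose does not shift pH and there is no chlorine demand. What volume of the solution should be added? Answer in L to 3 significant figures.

[OCl⁻]/[HOCl] = 10^(pH − pKa) = 10^(7.38 − 7.53) = 0.7079; fraction as HOCl = 1/(1 + 0.7079) = 0.5855.
Free chlorine required for 2.98 ppm HOCl: 2.98 / 0.5855 = 5.09 ppm.
FC to add: 5.09 − 0.8 = 4.29 mg/L as Cl₂.
Cl₂ equivalent: 4.29 mg/L × 367,000 L = 1574 g.
Product at 10.8% available Cl: 1574 / 0.108 = 14,580 g.
Volume: 14,580 g ÷ 1.08 g/mL = 13,500 mL.

13.5 L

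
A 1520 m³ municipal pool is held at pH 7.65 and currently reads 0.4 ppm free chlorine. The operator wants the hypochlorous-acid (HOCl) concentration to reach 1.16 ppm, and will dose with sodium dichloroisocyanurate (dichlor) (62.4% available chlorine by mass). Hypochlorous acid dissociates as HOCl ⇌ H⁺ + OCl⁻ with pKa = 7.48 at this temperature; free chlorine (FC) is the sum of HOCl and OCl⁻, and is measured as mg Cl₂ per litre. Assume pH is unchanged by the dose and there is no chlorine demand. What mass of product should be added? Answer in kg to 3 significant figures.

6.03 kg

Volume: 1520 m³ = 1,520,000 L.
[OCl⁻]/[HOCl] = 10^(pH − pKa) = 10^(7.65 − 7.48) = 1.479; fraction as HOCl = 1/(1 + 1.479) = 0.4034.
Free chlorine required for 1.16 ppm HOCl: 1.16 / 0.4034 = 2.876 ppm.
FC to add: 2.876 − 0.4 = 2.476 mg/L as Cl₂.
Cl₂ equivalent: 2.476 mg/L × 1,520,000 L = 3763 g.
Product at 62.4% available Cl: 3763 / 0.624 = 6031 g.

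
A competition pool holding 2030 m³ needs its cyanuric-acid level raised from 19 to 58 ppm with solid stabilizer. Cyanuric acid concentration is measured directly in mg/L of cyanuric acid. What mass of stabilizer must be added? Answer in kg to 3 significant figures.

79.2 kg

Volume: 2030 m³ = 2,030,000 L.
CYA to add: (58 − 19) = 39 mg/L × 2,030,000 L = 79,170 g cyanuric acid.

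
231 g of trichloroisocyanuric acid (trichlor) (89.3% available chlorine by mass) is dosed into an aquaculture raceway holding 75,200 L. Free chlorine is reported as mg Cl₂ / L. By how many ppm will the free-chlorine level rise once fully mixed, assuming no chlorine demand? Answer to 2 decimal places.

Available chlorine delivered: 231 g × 0.893 = 206.3 g as Cl₂.
Concentration rise: 206.3 g / 75,200 L = 2.743 mg/L = 2.74 ppm.

2.74 ppm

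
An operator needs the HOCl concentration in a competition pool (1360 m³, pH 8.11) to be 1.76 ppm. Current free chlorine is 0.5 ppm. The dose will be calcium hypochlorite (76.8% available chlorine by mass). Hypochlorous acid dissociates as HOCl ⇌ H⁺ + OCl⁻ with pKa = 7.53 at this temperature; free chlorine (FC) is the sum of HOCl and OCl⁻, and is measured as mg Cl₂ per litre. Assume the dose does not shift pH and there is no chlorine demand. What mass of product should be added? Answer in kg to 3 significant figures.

Volume: 1360 m³ = 1,360,000 L.
[OCl⁻]/[HOCl] = 10^(pH − pKa) = 10^(8.11 − 7.53) = 3.802; fraction as HOCl = 1/(1 + 3.802) = 0.2083.
Free chlorine required for 1.76 ppm HOCl: 1.76 / 0.2083 = 8.451 ppm.
FC to add: 8.451 − 0.5 = 7.951 mg/L as Cl₂.
Cl₂ equivalent: 7.951 mg/L × 1,360,000 L = 10,810 g.
Product at 76.8% available Cl: 10,810 / 0.768 = 14,080 g.

14.1 kg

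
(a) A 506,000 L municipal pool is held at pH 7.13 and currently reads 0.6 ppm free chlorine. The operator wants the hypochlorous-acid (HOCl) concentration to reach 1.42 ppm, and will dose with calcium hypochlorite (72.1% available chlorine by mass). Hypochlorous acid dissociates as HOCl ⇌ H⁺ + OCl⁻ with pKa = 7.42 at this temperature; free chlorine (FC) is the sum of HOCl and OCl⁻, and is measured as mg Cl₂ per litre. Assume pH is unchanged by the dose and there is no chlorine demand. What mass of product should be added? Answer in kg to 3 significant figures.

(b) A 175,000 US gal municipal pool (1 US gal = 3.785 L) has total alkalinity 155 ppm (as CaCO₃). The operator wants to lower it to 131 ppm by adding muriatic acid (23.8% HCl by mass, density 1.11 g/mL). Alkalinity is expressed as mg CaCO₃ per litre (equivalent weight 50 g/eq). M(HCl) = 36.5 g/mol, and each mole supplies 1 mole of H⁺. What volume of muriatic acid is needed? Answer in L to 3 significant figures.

(a) [OCl⁻]/[HOCl] = 10^(pH − pKa) = 10^(7.13 − 7.42) = 0.5129; fraction as HOCl = 1/(1 + 0.5129) = 0.661.
(a) Free chlorine required for 1.42 ppm HOCl: 1.42 / 0.661 = 2.148 ppm.
(a) FC to add: 2.148 − 0.6 = 1.548 mg/L as Cl₂.
(a) Cl₂ equivalent: 1.548 mg/L × 506,000 L = 783.4 g.
(a) Product at 72.1% available Cl: 783.4 / 0.721 = 1087 g.

(b) Volume: 175,000 US gal × 3.785 L/gal = 662,375 L.
(b) Alkalinity to neutralize: (155 − 131) = 24 mg/L as CaCO₃ × 662,375 L = 15,900 g as CaCO₃.
(b) Equivalents of H⁺ required: 15,900 ÷ 50 g/eq = 317.9 eq = 317.9 mol HCl.
(b) Mass of HCl: 317.9 × 36.5 = 11,600 g.
(b) Mass of 23.8% solution: 11,600 / 0.238 = 48,760 g.
(b) Volume: 48,760 g ÷ 1.11 g/mL = 43,930 mL.

(a) 1.09 kg; (b) 43.9 L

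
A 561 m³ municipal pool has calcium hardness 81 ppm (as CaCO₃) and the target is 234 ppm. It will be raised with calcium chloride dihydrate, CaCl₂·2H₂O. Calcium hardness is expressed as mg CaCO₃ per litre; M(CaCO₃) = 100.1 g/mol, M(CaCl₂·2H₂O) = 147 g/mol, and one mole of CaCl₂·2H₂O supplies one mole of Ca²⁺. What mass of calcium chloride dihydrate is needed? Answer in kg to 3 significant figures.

126 kg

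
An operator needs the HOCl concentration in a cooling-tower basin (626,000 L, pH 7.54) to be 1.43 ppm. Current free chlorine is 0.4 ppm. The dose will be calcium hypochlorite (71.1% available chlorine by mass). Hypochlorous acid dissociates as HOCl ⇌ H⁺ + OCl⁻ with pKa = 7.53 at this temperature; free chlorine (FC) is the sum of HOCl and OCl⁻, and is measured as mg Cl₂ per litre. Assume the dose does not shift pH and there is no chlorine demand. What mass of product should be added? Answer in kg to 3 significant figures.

2.20 kg

[OCl⁻]/[HOCl] = 10^(pH − pKa) = 10^(7.54 − 7.53) = 1.023; fraction as HOCl = 1/(1 + 1.023) = 0.4942.
Free chlorine required for 1.43 ppm HOCl: 1.43 / 0.4942 = 2.893 ppm.
FC to add: 2.893 − 0.4 = 2.493 mg/L as Cl₂.
Cl₂ equivalent: 2.493 mg/L × 626,000 L = 1561 g.
Product at 71.1% available Cl: 1561 / 0.711 = 2195 g.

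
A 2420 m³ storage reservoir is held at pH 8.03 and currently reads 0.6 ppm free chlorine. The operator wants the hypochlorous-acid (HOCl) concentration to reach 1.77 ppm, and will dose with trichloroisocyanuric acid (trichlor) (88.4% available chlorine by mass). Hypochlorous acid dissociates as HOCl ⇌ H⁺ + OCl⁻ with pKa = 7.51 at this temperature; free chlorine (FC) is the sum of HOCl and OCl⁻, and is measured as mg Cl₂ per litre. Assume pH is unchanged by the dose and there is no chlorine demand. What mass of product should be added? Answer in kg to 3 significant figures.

19.2 kg

Volume: 2420 m³ = 2,420,000 L.
[OCl⁻]/[HOCl] = 10^(pH − pKa) = 10^(8.03 − 7.51) = 3.311; fraction as HOCl = 1/(1 + 3.311) = 0.2319.
Free chlorine required for 1.77 ppm HOCl: 1.77 / 0.2319 = 7.631 ppm.
FC to add: 7.631 − 0.6 = 7.031 mg/L as Cl₂.
Cl₂ equivalent: 7.031 mg/L × 2,420,000 L = 17,020 g.
Product at 88.4% available Cl: 17,020 / 0.884 = 19,250 g.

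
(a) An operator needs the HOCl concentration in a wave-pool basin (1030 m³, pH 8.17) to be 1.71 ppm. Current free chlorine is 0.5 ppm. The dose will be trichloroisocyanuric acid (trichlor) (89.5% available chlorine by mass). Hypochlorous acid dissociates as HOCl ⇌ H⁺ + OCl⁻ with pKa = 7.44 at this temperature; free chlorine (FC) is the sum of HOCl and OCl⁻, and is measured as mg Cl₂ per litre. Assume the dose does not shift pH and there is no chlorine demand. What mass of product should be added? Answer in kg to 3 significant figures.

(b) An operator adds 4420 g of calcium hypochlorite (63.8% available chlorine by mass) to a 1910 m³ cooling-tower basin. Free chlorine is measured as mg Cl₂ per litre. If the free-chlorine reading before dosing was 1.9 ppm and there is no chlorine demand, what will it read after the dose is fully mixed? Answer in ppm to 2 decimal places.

(a) Volume: 1030 m³ = 1,030,000 L.
(a) [OCl⁻]/[HOCl] = 10^(pH − pKa) = 10^(8.17 − 7.44) = 5.37; fraction as HOCl = 1/(1 + 5.37) = 0.157.
(a) Free chlorine required for 1.71 ppm HOCl: 1.71 / 0.157 = 10.89 ppm.
(a) FC to add: 10.89 − 0.5 = 10.39 mg/L as Cl₂.
(a) Cl₂ equivalent: 10.39 mg/L × 1,030,000 L = 10,710 g.
(a) Product at 89.5% available Cl: 10,710 / 0.895 = 11,960 g.

(b) Volume: 1910 m³ = 1,910,000 L.
(b) Available chlorine delivered: 4420 g × 0.638 = 2820 g as Cl₂.
(b) Concentration rise: 2820 g / 1,910,000 L = 1.476 mg/L = 1.48 ppm.
(b) Final FC: 1.9 + 1.48 = 3.38 ppm.

(a) 12.0 kg; (b) 3.38 ppm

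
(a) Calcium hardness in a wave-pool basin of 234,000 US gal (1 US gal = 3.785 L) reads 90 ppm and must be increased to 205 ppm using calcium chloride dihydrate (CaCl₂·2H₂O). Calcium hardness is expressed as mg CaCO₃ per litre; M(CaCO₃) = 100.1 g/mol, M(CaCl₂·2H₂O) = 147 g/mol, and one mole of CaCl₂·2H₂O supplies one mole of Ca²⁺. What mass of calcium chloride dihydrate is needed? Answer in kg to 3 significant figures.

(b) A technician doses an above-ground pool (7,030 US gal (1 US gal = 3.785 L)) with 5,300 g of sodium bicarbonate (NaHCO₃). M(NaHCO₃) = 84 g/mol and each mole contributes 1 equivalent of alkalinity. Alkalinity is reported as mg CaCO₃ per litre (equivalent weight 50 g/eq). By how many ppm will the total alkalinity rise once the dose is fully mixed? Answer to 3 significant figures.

(a) 150 kg; (b) 119 ppm

(a) Volume: 234,000 US gal × 3.785 L/gal = 885,690 L.
(a) Hardness to add: (205 − 90) = 115 mg/L as CaCO₃ × 885,690 L = 101,900 g as CaCO₃.
(a) Moles of Ca²⁺ (1 mol Ca²⁺ ≡ 1 mol CaCO₃): 101,900 / 100.1 g/mol = 1018 mol.
(a) Mass of CaCl₂·2H₂O: 1018 × 147 = 149,600 g.

(b) Volume: 7,030 US gal × 3.785 L/gal = 26,609 L.
(b) Moles of NaHCO₃: 5,300 g ÷ 84 g/mol = 63.1 mol → 63.1 eq of alkalinity.
(b) As CaCO₃: 63.1 eq × 50 g/eq = 3155 g.
(b) Rise: 3155 g / 26,609 L × 1000 = 118.6 mg/L.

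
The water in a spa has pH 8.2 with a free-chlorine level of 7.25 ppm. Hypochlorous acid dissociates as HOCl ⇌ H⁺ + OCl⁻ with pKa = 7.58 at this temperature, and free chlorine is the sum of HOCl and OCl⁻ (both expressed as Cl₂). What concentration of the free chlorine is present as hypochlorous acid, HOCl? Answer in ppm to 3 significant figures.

[OCl⁻]/[HOCl] = 10^(pH − pKa) = 10^(8.2 − 7.58) = 10^0.62 = 4.169.
Fraction as HOCl = 1 / (1 + 4.169) = 0.1935.
HOCl = 0.1935 × 7.25 ppm = 1.403 ppm.

1.40 ppm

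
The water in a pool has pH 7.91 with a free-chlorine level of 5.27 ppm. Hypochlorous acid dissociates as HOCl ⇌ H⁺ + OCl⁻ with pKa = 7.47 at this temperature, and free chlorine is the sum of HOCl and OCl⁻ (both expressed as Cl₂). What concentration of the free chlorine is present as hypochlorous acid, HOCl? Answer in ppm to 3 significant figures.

1.40 ppm

[OCl⁻]/[HOCl] = 10^(pH − pKa) = 10^(7.91 − 7.47) = 10^0.44 = 2.754.
Fraction as HOCl = 1 / (1 + 2.754) = 0.2664.
HOCl = 0.2664 × 5.27 ppm = 1.404 ppm.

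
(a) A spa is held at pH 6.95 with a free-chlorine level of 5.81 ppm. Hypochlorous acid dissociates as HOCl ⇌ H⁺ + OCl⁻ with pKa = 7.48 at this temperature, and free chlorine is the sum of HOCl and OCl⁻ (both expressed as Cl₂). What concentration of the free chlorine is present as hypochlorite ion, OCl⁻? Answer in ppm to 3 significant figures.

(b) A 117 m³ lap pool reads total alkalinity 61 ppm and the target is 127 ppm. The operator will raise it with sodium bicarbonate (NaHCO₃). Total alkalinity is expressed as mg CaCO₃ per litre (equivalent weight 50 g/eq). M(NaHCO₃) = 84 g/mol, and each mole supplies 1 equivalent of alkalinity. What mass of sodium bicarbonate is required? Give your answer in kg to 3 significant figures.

(a) 1.32 ppm; (b) 13.0 kg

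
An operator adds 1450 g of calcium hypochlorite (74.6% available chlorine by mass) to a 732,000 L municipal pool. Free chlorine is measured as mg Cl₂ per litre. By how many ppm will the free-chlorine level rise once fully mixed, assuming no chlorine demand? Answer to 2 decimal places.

Available chlorine delivered: 1450 g × 0.746 = 1082 g as Cl₂.
Concentration rise: 1082 g / 732,000 L = 1.478 mg/L = 1.48 ppm.

1.48 ppm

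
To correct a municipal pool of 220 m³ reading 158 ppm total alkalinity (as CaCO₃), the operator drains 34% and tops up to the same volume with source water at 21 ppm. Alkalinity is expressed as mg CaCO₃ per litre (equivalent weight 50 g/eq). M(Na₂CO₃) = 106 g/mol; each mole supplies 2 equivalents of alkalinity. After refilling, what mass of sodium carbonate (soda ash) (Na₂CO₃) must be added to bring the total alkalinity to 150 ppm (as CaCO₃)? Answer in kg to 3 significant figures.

Volume: 220 m³ = 220,000 L.
After draining 34% and refilling: 158 × 0.66 + 21 × 0.34 = 111.42 ppm.
Deficit to target: 150 − 111.42 = 38.58 mg/L.
As CaCO₃: 38.58 mg/L × 220,000 L = 8488 g; ÷ 50 g/eq ÷ 2 = 84.88 mol Na₂CO₃.
Mass: 84.88 × 106 = 8997 g.

9.00 kg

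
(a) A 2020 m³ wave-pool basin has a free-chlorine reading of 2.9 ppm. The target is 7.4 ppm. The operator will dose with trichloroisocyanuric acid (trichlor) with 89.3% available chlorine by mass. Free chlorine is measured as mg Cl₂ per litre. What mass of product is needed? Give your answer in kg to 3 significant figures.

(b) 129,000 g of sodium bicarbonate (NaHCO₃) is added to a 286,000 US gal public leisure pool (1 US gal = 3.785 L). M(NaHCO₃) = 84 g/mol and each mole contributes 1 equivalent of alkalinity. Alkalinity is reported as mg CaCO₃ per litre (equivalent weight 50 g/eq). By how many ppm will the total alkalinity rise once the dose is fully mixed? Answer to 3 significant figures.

(a) 10.2 kg; (b) 70.9 ppm

(a) Volume: 2020 m³ = 2,020,000 L.
(a) Chlorine deficit: 7.4 − 2.9 = 4.5 ppm = 4.5 mg/L as Cl₂.
(a) Cl₂ equivalent needed: 4.5 mg/L × 2,020,000 L = 9,090,000 mg = 9090 g.
(a) Product at 89.3% available chlorine: 9090 / 0.893 = 10,180 g.

(b) Volume: 286,000 US gal × 3.785 L/gal = 1,082,510 L.
(b) Moles of NaHCO₃: 129,000 g ÷ 84 g/mol = 1536 mol → 1536 eq of alkalinity.
(b) As CaCO₃: 1536 eq × 50 g/eq = 76,790 g.
(b) Rise: 76,790 g / 1,082,510 L × 1000 = 70.93 mg/L.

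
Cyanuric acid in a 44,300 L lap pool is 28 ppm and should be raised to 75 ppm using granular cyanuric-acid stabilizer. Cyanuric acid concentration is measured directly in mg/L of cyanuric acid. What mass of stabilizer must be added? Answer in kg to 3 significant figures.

2.08 kg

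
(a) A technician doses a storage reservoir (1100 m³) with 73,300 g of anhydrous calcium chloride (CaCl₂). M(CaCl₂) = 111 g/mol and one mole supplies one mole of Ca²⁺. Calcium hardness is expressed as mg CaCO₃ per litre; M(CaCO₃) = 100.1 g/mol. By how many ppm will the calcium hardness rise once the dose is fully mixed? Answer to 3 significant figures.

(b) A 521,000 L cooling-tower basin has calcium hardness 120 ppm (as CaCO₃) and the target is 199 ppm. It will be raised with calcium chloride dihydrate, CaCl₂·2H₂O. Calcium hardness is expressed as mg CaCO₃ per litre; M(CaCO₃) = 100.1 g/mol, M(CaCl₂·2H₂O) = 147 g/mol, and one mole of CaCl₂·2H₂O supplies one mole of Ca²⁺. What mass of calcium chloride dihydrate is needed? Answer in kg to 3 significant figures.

(a) 60.1 ppm; (b) 60.4 kg

(a) Volume: 1100 m³ = 1,100,000 L.
(a) Moles of Ca²⁺: 73,300 g ÷ 111 g/mol = 660.4 mol.
(a) As CaCO₃: 660.4 mol × 100.1 g/mol = 66,100 g.
(a) Rise: 66,100 g / 1,100,000 L × 1000 = 60.09 mg/L.

(b) Hardness to add: (199 − 120) = 79 mg/L as CaCO₃ × 521,000 L = 41,160 g as CaCO₃.
(b) Moles of Ca²⁺ (1 mol Ca²⁺ ≡ 1 mol CaCO₃): 41,160 / 100.1 g/mol = 411.2 mol.
(b) Mass of CaCl₂·2H₂O: 411.2 × 147 = 60,440 g.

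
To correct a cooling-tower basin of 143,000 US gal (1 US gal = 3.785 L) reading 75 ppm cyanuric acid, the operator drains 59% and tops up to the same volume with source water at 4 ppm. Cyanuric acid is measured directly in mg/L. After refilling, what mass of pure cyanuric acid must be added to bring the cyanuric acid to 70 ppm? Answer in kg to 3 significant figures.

20.0 kg

Volume: 143,000 US gal × 3.785 L/gal = 541,255 L.
After draining 59% and refilling: 75 × 0.41 + 4 × 0.59 = 33.11 ppm.
Deficit to target: 70 − 33.11 = 36.89 mg/L.
Mass: 36.89 mg/L × 541,255 L = 19,970 g cyanuric acid.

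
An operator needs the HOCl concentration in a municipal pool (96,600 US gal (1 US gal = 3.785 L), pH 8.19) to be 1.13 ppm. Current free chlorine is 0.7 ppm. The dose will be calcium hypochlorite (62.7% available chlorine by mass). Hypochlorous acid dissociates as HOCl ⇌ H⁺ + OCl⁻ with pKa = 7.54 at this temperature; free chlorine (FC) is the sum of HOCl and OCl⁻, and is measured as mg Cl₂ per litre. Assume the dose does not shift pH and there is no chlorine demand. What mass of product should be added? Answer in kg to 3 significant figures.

3.19 kg

Volume: 96,600 US gal × 3.785 L/gal = 365,631 L.
[OCl⁻]/[HOCl] = 10^(pH − pKa) = 10^(8.19 − 7.54) = 4.467; fraction as HOCl = 1/(1 + 4.467) = 0.1829.
Free chlorine required for 1.13 ppm HOCl: 1.13 / 0.1829 = 6.178 ppm.
FC to add: 6.178 − 0.7 = 5.478 mg/L as Cl₂.
Cl₂ equivalent: 5.478 mg/L × 365,631 L = 2003 g.
Product at 62.7% available Cl: 2003 / 0.627 = 3194 g.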